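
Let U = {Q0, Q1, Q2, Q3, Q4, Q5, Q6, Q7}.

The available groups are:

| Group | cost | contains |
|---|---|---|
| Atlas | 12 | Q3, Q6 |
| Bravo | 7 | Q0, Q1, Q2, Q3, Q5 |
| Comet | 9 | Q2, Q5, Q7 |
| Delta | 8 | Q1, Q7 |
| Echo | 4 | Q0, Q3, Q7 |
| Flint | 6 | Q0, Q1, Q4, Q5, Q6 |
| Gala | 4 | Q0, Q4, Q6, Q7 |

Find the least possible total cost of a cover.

11

Bravo, Gala together cover every point (Bravo ∪ Gala = {Q0, Q1, Q2, Q3, Q4, Q5, Q6, Q7}); total cost 7 + 4 = 11.
No covering selection has total cost below 11.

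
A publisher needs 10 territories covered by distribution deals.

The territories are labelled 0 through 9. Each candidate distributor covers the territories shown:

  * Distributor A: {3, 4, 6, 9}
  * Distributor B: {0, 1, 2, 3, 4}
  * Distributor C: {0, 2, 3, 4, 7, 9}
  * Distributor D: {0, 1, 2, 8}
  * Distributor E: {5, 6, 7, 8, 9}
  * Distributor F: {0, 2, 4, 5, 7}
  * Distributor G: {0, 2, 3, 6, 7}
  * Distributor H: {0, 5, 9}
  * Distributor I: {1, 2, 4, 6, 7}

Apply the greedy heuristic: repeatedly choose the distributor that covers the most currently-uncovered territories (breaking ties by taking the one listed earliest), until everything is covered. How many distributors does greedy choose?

Greedy: pick C (covers 6 new) → pick E (covers 3 new) → pick B (covers 1 new). Total picks: 3.
(The true minimum cover uses only 2 distributors, so greedy is not optimal here.)

3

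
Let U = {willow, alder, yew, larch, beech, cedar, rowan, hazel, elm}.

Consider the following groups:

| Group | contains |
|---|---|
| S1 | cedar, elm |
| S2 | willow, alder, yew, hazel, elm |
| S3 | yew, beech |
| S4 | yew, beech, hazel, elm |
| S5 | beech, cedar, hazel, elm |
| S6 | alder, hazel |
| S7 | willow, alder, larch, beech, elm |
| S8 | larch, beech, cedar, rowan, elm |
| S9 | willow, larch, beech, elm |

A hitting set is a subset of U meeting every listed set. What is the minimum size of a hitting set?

3

H = {beech, cedar, hazel} meets every group (each contains at least one member of H), and |H| = 3.
The groups S1, S3, S6 are pairwise disjoint, so any hitting set needs a separate element for each — at least 3. Hence 3 is optimal.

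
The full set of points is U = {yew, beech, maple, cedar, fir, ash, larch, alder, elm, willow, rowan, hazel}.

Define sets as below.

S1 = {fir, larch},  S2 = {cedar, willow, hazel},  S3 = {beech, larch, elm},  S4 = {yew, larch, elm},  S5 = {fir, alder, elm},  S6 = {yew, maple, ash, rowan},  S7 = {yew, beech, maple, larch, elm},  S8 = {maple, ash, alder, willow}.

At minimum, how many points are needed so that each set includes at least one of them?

The 4 points {cedar, fir, ash, elm} hit every set.
No choice of 3 points meets every set, so 4 is the minimum.

4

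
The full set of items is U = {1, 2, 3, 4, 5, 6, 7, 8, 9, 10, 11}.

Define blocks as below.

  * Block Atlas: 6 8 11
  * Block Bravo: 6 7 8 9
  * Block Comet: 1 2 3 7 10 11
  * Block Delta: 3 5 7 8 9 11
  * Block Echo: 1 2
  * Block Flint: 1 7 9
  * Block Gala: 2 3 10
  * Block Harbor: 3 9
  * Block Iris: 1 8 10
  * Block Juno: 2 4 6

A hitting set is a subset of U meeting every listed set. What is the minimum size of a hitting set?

Take H = {1, 3, 6}. Each listed block contains at least one of these, so H is a hitting set of size 3.
The blocks Atlas, Flint, Gala are pairwise disjoint, so any hitting set needs a separate item for each — at least 3. Hence 3 is optimal.

3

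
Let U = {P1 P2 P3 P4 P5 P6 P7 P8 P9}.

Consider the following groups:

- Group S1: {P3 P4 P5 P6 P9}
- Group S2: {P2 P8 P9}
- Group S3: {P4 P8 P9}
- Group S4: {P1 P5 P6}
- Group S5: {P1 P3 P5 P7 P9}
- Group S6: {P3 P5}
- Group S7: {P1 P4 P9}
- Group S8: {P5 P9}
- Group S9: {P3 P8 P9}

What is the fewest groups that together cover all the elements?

S1, S2, and S5 cover everything between them: the union {P1, P2, P3, P4, P5, P6, P7, P8, P9} is all of U.
Only S2 contains P2, so S2 is forced; the remaining 6 elements need at least 2 more groups (each remaining group adds at most 4) — so at least 3 groups are needed, and 3 is optimal.

3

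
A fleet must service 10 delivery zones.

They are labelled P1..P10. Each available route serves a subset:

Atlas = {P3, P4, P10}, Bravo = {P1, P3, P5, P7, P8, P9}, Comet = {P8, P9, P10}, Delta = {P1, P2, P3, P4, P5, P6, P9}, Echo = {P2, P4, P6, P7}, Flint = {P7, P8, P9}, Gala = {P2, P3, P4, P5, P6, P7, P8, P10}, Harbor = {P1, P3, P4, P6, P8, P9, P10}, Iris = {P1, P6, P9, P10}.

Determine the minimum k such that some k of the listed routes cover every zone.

2

Delta and Gala together: Delta ∪ Gala = {P1, P2, P3, P4, P5, P6, P7, P8, P9, P10} — every zone is covered.
No single route has all 10 zones (the largest, Gala, has 8), so 2 is optimal.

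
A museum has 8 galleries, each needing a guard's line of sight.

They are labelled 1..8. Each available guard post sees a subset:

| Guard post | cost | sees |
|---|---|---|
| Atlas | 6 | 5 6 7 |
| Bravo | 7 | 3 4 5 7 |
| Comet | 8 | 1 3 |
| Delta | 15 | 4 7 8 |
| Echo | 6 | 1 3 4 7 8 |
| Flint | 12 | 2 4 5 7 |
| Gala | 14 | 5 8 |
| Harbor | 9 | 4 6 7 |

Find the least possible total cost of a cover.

24

Atlas, Echo, Flint together cover every gallery (Atlas ∪ Echo ∪ Flint = {1, 2, 3, 4, 5, 6, 7, 8}); total cost 6 + 6 + 12 = 24.
No covering selection has total cost below 24.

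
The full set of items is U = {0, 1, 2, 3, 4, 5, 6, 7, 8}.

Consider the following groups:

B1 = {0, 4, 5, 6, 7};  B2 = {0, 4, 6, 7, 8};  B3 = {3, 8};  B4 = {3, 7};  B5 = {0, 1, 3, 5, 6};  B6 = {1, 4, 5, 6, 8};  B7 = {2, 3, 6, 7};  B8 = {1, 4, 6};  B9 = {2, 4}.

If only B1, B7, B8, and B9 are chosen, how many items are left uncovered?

1

Union of B1, B7, B8, B9 = {0, 1, 2, 3, 4, 5, 6, 7}.
Not covered: 8 — 1 item.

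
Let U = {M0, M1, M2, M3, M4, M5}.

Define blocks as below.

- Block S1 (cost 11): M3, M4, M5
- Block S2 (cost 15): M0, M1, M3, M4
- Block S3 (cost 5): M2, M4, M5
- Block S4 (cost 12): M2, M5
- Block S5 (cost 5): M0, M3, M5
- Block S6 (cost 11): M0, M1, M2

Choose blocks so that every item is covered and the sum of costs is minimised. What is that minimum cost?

20

S2, S3 together cover every item (S2 ∪ S3 = {M0, M1, M2, M3, M4, M5}); total cost 15 + 5 = 20.
The greedy pick S3, S5, S6 costs 21; no covering selection beats 20.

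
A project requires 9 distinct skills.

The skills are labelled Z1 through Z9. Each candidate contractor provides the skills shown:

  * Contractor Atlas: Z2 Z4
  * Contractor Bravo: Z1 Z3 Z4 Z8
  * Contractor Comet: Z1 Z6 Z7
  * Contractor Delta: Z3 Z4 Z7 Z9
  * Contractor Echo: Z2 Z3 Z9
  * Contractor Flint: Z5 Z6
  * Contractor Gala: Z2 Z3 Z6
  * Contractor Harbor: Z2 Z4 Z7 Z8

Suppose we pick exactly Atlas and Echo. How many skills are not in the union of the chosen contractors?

5

Union of Atlas, Echo = {Z2, Z3, Z4, Z9}.
Not covered: Z1, Z5, Z6, Z7, Z8 — 5 skills.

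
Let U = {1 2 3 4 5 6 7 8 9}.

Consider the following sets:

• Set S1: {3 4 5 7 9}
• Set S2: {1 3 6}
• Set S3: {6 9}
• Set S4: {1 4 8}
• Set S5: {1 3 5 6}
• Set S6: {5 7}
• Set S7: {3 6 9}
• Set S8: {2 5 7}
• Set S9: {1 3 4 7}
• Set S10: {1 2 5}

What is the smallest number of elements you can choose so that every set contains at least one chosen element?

The 3 elements {1, 7, 9} hit every set.
The sets S4, S6, S7 are pairwise disjoint, so any hitting set needs a separate element for each — at least 3. Hence 3 is optimal.

3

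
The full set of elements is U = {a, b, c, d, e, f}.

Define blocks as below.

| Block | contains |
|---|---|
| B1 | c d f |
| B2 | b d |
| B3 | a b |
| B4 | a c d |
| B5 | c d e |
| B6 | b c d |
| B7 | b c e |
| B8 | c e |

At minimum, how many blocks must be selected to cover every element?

B1 and B3 and B5 together: B1 ∪ B3 ∪ B5 = {a, b, c, d, e, f} — every element is covered.
Only B1 contains f, so B1 is forced; the remaining 3 elements need at least 2 more blocks (each remaining block adds at most 2) — so at least 3 blocks are needed, and 3 is optimal.

3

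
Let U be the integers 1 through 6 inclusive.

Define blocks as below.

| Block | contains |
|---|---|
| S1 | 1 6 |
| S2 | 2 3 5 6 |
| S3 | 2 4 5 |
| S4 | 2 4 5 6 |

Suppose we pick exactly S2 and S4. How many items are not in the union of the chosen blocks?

Union of S2, S4 = {2, 3, 4, 5, 6}.
Not covered: 1 — 1 item.

1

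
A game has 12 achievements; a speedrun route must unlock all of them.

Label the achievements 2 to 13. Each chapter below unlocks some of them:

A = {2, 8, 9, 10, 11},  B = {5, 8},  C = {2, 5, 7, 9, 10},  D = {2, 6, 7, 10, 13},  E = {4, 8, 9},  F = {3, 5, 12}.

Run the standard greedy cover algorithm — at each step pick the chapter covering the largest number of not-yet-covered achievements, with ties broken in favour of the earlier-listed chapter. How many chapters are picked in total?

Greedy: pick A (covers 5 new) → pick D (covers 3 new) → pick F (covers 3 new) → pick E (covers 1 new). Total picks: 4.

4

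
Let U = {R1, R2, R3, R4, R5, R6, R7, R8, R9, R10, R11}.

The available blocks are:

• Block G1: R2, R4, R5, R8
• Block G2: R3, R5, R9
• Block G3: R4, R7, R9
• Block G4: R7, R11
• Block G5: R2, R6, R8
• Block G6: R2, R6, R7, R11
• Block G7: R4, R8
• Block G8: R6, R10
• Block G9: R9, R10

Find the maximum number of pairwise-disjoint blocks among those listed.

4

G2, G4, G7, G8 are pairwise disjoint (G2={R3,R5,R9}; G4={R7,R11}; G7={R4,R8}; G8={R6,R10}).
Every remaining block overlaps one of these, and no 5 of the listed blocks are pairwise disjoint, so 4 is the maximum.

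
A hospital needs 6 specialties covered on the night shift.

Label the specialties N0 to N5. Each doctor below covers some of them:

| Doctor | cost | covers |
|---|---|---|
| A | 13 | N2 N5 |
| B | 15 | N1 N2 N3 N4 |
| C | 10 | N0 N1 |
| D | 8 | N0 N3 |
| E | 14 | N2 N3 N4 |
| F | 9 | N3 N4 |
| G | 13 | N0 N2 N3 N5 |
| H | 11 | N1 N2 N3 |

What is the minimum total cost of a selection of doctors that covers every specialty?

28

B, G together cover every specialty (B ∪ G = {N0, N1, N2, N3, N4, N5}); total cost 15 + 13 = 28.
No covering selection has total cost below 28.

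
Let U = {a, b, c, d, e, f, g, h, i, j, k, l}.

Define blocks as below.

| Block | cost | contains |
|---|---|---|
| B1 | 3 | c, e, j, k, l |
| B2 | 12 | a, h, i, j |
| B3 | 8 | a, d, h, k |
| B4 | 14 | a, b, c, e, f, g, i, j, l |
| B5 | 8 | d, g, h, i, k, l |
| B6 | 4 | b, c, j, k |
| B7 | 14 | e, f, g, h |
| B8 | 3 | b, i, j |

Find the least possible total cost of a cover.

B3, B4 together cover every element (B3 ∪ B4 = {a, b, c, d, e, f, g, h, i, j, k, l}); total cost 8 + 14 = 22.
The greedy pick B1, B8, B3, B4 costs 28; no covering selection beats 22.

22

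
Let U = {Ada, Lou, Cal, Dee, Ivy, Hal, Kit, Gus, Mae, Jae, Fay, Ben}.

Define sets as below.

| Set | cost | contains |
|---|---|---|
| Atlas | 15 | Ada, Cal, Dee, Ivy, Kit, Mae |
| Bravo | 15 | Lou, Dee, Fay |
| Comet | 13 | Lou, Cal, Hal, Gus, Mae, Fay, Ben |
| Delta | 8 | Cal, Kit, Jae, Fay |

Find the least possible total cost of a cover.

36

Atlas, Comet, Delta together cover every point (Atlas ∪ Comet ∪ Delta = {Ada, Lou, Cal, Dee, Ivy, Hal, Kit, Gus, Mae, Jae, Fay, Ben}); total cost 15 + 13 + 8 = 36.
No covering selection has total cost below 36.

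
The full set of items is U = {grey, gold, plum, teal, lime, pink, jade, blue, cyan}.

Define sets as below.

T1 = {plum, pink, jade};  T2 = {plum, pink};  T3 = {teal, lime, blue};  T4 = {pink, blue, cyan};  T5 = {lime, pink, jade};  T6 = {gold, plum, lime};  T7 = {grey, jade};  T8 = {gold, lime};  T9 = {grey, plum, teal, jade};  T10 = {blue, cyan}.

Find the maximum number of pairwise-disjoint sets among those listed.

4

T2, T7, T8, T10 are pairwise disjoint (T2={plum,pink}; T7={grey,jade}; T8={gold,lime}; T10={blue,cyan}).
Every remaining set overlaps one of these, and no 5 of the listed sets are pairwise disjoint, so 4 is the maximum.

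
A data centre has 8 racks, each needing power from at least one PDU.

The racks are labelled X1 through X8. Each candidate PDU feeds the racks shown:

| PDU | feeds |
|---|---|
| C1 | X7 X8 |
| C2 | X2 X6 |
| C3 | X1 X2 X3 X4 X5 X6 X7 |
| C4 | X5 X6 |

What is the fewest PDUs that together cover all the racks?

Take {C1, C3}. Their union is {X1, X2, X3, X4, X5, X6, X7, X8}, which is all 8 racks.
No single PDU has all 8 racks (the largest, C3, has 7), so 2 is optimal.

2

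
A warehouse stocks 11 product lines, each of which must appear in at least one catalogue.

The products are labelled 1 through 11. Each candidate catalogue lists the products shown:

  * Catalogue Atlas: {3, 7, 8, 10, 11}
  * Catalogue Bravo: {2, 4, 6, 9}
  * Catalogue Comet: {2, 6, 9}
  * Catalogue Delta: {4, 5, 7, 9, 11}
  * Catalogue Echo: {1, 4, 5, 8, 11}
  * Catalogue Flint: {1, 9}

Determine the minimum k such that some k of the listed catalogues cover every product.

Take {Atlas, Bravo, Echo}. Their union is {1, 2, 3, 4, 5, 6, 7, 8, 9, 10, 11}, which is all 11 products.
Each catalogue has at most 5 products, and 2·5 = 10 < 11 — so at least 3 catalogues are needed, and 3 is optimal.

3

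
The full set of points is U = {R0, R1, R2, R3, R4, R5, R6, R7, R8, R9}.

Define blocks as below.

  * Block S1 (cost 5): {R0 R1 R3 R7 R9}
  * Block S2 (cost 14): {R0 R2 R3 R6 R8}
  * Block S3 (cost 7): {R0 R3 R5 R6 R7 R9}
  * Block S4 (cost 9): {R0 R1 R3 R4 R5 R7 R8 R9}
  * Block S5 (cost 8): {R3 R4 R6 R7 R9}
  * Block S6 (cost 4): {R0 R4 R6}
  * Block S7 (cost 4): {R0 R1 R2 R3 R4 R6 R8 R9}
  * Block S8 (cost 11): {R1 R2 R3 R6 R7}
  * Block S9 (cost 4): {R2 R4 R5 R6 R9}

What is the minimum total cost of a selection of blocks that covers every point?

S3, S7 together cover every point (S3 ∪ S7 = {R0, R1, R2, R3, R4, R5, R6, R7, R8, R9}); total cost 7 + 4 = 11.
No covering selection has total cost below 11.

11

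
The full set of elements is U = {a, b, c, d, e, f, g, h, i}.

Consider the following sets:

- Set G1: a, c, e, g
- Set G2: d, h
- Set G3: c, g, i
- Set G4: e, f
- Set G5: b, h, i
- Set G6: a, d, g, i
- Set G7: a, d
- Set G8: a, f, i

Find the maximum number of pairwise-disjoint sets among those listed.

3

G3, G4, G7 are pairwise disjoint (G3={c,g,i}; G4={e,f}; G7={a,d}).
Every remaining set overlaps one of these, and no 4 of the listed sets are pairwise disjoint, so 3 is the maximum.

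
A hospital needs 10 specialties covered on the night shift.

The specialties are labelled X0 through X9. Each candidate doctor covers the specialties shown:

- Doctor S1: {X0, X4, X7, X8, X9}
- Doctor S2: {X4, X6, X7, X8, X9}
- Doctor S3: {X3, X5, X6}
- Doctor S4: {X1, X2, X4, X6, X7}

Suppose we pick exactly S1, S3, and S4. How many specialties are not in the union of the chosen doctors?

Union of S1, S3, S4 = {X0, X1, X2, X3, X4, X5, X6, X7, X8, X9} — that's every specialty, so 0 are uncovered.

0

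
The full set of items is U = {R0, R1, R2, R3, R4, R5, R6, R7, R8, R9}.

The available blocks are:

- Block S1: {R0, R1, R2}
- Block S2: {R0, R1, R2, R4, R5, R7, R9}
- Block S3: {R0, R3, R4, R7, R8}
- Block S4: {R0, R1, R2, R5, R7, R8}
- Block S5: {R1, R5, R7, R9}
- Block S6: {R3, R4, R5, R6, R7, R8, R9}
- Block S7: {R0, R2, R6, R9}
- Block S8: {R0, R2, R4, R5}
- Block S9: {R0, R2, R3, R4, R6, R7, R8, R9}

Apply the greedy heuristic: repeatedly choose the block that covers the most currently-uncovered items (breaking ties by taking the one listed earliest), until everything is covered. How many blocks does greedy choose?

2

Greedy: pick S9 (covers 8 new) → pick S2 (covers 2 new). Total picks: 2.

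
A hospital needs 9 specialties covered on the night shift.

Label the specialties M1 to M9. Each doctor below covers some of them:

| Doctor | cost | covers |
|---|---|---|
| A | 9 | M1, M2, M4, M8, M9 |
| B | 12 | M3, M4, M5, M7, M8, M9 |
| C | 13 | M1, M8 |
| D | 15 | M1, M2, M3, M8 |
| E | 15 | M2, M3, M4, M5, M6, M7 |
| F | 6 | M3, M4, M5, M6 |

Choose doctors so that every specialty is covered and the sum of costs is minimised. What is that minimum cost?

24

A, E together cover every specialty (A ∪ E = {M1, M2, M3, M4, M5, M6, M7, M8, M9}); total cost 9 + 15 = 24.
The greedy pick F, A, B costs 27; no covering selection beats 24.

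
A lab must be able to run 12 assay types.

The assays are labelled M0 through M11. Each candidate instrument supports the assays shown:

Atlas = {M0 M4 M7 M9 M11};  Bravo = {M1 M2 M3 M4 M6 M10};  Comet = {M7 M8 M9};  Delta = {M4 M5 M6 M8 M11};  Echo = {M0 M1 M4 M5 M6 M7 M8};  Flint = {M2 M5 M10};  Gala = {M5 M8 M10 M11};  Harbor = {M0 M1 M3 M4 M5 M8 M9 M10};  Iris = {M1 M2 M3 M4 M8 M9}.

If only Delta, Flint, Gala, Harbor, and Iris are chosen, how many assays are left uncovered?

1

Union of Delta, Flint, Gala, Harbor, Iris = {M0, M1, M2, M3, M4, M5, M6, M8, M9, M10, M11}.
Not covered: M7 — 1 assay.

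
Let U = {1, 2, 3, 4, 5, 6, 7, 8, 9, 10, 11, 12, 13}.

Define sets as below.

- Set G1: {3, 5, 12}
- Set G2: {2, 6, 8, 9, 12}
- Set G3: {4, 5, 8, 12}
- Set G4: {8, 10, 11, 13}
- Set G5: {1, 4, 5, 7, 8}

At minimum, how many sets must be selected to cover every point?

Take {G1, G2, G4, G5}. Their union is {1, 2, 3, 4, 5, 6, 7, 8, 9, 10, 11, 12, 13}, which is all 13 points.
Only G1 contains 3, so G1 is forced; the remaining 10 points need at least 3 more sets (each remaining set adds at most 4) — so at least 4 sets are needed, and 4 is optimal.

4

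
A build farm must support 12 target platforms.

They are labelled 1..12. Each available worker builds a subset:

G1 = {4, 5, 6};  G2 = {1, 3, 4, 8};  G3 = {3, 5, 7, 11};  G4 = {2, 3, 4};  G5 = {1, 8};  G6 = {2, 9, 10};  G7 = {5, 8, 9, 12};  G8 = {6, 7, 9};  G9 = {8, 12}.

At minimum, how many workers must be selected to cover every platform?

Take {G1, G3, G5, G6, G9}. Their union is {1, 2, 3, 4, 5, 6, 7, 8, 9, 10, 11, 12}, which is all 12 platforms.
No 4 of the 9 workers cover everything (all 126 combinations miss at least one platform), so 5 is optimal.

5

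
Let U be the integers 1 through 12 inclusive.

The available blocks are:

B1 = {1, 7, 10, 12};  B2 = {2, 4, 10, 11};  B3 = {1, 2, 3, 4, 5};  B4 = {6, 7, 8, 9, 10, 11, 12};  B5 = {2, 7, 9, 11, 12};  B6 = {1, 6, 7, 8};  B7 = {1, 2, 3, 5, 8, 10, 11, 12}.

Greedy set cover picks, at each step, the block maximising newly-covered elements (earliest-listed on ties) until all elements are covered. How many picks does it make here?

3

Greedy: pick B7 (covers 8 new) → pick B4 (covers 3 new) → pick B2 (covers 1 new). Total picks: 3.
(The true minimum cover uses only 2 blocks, so greedy is not optimal here.)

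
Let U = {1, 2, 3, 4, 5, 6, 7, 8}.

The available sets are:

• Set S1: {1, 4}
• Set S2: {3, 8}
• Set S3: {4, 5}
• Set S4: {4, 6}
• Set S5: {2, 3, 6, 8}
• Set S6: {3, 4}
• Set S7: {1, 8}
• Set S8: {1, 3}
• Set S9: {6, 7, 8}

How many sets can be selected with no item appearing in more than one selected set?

3

S3, S8, S9 are pairwise disjoint (S3={4,5}; S8={1,3}; S9={6,7,8}).
Every remaining set overlaps one of these, and no 4 of the listed sets are pairwise disjoint, so 3 is the maximum.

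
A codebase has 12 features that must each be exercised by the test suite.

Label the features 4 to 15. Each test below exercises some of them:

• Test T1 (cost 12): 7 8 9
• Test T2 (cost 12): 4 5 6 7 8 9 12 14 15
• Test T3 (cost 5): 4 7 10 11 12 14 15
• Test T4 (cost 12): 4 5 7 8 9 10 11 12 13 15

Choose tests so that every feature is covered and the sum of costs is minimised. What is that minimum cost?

T2, T4 together cover every feature (T2 ∪ T4 = {4, 5, 6, 7, 8, 9, 10, 11, 12, 13, 14, 15}); total cost 12 + 12 = 24.
The greedy pick T3, T2, T4 costs 29; no covering selection beats 24.

24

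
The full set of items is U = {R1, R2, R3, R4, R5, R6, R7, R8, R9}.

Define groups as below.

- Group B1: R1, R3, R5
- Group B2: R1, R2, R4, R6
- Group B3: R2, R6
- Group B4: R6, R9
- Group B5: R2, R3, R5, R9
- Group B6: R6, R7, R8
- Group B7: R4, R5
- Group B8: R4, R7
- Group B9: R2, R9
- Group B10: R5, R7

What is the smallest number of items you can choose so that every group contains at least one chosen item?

4

Take H = {R4, R5, R6, R9}. Each listed group contains at least one of these, so H is a hitting set of size 4.
No choice of 3 items meets every group, so 4 is the minimum.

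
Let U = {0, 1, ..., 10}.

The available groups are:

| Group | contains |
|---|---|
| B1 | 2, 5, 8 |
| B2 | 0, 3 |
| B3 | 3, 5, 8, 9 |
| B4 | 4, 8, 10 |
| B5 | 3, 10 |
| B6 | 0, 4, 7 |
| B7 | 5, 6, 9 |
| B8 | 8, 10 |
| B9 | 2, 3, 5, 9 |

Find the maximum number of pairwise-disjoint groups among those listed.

B2, B4, B7 are pairwise disjoint (B2={0,3}; B4={4,8,10}; B7={5,6,9}).
Every remaining group overlaps one of these, and no 4 of the listed groups are pairwise disjoint, so 3 is the maximum.

3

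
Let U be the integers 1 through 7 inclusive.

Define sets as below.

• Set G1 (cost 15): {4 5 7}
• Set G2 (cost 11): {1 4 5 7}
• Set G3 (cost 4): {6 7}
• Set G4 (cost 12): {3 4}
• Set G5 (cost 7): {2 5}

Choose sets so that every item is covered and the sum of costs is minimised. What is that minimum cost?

G2, G3, G4, G5 together cover every item (G2 ∪ G3 ∪ G4 ∪ G5 = {1, 2, 3, 4, 5, 6, 7}); total cost 11 + 4 + 12 + 7 = 34.
No covering selection has total cost below 34.

34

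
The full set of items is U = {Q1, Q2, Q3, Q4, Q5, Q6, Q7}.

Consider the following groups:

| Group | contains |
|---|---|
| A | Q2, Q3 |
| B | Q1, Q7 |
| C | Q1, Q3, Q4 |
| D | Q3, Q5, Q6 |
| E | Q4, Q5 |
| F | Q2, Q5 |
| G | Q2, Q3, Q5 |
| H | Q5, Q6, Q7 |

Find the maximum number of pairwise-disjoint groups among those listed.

A, B, E are pairwise disjoint (A={Q2,Q3}; B={Q1,Q7}; E={Q4,Q5}).
Every remaining group overlaps one of these, and no 4 of the listed groups are pairwise disjoint, so 3 is the maximum.

3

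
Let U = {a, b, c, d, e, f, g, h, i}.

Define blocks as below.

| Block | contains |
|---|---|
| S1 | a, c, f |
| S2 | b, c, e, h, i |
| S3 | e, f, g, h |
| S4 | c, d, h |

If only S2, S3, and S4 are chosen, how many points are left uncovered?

Union of S2, S3, S4 = {b, c, d, e, f, g, h, i}.
Not covered: a — 1 point.

1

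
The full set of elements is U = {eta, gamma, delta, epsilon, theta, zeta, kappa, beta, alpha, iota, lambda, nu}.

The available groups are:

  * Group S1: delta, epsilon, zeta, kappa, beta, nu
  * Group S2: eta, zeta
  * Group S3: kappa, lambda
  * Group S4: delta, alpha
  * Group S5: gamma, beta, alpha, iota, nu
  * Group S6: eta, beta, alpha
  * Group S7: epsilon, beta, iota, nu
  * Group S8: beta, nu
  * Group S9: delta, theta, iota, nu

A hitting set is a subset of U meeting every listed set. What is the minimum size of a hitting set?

H = {eta, delta, lambda, nu} meets every group (each contains at least one member of H), and |H| = 4.
The groups S2, S3, S4, S7 are pairwise disjoint, so any hitting set needs a separate element for each — at least 4. Hence 4 is optimal.

4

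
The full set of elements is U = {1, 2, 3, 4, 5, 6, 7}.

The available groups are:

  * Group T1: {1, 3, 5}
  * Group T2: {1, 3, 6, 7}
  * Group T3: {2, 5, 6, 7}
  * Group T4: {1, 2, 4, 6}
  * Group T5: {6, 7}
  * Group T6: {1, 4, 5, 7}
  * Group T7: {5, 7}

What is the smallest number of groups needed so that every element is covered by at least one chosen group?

T1 and T3 and T6 together: T1 ∪ T3 ∪ T6 = {1, 2, 3, 4, 5, 6, 7} — every element is covered.
No 2 of the 7 groups cover everything (all 21 combinations miss at least one element), so 3 is optimal.

3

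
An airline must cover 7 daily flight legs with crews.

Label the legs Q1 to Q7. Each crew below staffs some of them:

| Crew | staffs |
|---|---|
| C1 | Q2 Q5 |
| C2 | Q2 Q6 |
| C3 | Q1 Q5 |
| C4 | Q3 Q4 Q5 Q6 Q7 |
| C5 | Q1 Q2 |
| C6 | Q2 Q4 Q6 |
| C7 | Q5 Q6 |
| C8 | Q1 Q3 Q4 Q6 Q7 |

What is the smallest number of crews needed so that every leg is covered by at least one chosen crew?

Take {C1, C8}. Their union is {Q1, Q2, Q3, Q4, Q5, Q6, Q7}, which is all 7 legs.
No single crew has all 7 legs (the largest, C4, has 5), so 2 is optimal.

2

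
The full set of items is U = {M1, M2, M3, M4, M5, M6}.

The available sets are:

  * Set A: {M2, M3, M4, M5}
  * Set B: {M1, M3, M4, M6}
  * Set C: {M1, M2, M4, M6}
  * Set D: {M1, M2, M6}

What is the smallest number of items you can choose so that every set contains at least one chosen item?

2

H = {M2, M4} meets every set (each contains at least one member of H), and |H| = 2.
No single item lies in every set, so at least 2 are needed and 2 is optimal.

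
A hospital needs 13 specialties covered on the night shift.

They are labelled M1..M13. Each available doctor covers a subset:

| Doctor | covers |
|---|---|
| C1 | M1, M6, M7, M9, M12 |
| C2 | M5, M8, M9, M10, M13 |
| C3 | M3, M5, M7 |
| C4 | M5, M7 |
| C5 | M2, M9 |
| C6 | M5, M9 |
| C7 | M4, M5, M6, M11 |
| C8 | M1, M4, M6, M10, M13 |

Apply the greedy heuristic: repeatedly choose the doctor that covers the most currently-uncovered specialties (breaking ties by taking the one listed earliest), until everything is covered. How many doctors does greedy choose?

5

Greedy: pick C1 (covers 5 new) → pick C2 (covers 4 new) → pick C7 (covers 2 new) → pick C3 (covers 1 new) → pick C5 (covers 1 new). Total picks: 5.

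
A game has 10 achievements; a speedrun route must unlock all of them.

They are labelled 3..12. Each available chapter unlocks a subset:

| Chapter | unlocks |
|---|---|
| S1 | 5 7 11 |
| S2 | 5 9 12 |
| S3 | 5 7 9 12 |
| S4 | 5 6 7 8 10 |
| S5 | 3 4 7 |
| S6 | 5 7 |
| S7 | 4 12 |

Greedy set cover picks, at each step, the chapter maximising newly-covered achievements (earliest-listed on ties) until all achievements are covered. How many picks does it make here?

4

Greedy: pick S4 (covers 5 new) → pick S2 (covers 2 new) → pick S5 (covers 2 new) → pick S1 (covers 1 new). Total picks: 4.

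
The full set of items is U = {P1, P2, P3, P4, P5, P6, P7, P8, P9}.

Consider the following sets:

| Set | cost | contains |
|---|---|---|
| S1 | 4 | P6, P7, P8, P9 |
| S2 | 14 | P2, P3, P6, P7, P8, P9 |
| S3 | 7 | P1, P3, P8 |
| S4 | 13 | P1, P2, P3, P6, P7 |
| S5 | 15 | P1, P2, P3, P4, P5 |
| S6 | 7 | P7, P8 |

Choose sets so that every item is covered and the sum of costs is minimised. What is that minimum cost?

S1, S5 together cover every item (S1 ∪ S5 = {P1, P2, P3, P4, P5, P6, P7, P8, P9}); total cost 4 + 15 = 19.
No covering selection has total cost below 19.

19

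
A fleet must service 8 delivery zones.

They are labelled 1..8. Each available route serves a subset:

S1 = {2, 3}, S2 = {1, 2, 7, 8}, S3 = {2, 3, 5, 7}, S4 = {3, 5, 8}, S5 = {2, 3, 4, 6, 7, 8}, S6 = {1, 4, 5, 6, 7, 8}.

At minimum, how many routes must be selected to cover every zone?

Take {S1, S6}. Their union is {1, 2, 3, 4, 5, 6, 7, 8}, which is all 8 zones.
No single route has all 8 zones (the largest, S5, has 6), so 2 is optimal.

2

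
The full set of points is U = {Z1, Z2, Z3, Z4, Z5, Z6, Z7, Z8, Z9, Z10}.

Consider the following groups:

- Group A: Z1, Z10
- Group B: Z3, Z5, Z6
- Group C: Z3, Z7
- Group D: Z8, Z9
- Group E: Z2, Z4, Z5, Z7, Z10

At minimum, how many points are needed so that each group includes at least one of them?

Take H = {Z3, Z8, Z10}. Each listed group contains at least one of these, so H is a hitting set of size 3.
The groups A, B, D are pairwise disjoint, so any hitting set needs a separate point for each — at least 3. Hence 3 is optimal.

3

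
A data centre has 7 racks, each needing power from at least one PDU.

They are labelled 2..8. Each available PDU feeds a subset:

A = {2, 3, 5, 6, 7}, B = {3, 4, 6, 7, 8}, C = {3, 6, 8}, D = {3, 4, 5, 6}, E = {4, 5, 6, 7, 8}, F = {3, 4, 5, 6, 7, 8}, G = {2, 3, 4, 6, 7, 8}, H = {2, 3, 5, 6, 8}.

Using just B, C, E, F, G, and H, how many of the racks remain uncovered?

0

Union of B, C, E, F, G, H = {2, 3, 4, 5, 6, 7, 8} — that's every rack, so 0 are uncovered.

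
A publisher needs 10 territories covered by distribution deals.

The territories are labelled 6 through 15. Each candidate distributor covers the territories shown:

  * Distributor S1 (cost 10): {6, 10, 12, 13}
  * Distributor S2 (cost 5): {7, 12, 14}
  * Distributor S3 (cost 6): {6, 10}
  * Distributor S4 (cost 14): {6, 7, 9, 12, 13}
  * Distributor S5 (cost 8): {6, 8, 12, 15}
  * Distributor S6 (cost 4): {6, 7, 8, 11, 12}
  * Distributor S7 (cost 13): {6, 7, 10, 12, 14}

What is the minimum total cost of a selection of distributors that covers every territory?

S2, S3, S4, S5, S6 together cover every territory (S2 ∪ S3 ∪ S4 ∪ S5 ∪ S6 = {6, 7, 8, 9, 10, 11, 12, 13, 14, 15}); total cost 5 + 6 + 14 + 8 + 4 = 37.
The greedy pick S6, S1, S2, S5, S4 costs 41; no covering selection beats 37.

37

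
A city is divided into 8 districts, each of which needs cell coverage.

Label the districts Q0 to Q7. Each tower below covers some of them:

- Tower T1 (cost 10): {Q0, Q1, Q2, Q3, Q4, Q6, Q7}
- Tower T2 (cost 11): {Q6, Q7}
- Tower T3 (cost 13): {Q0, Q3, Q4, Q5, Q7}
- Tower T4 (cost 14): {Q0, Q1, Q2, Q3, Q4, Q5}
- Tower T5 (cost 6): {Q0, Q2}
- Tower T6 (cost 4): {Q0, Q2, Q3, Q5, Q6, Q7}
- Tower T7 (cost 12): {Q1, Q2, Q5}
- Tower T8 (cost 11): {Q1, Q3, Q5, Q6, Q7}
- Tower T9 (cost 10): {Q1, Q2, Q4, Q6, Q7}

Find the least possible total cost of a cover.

T1, T6 together cover every district (T1 ∪ T6 = {Q0, Q1, Q2, Q3, Q4, Q5, Q6, Q7}); total cost 10 + 4 = 14.
No covering selection has total cost below 14.

14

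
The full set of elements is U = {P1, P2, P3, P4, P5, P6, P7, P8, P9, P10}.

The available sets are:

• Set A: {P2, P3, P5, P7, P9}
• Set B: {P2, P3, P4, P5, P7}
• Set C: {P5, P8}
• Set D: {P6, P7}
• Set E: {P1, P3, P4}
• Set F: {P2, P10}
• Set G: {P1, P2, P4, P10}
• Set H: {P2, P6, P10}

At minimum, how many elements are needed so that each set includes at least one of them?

4

T = {P3, P7, P8, P10} meets every set (each contains at least one member of T), and |T| = 4.
The sets C, D, E, F are pairwise disjoint, so any hitting set needs a separate element for each — at least 4. Hence 4 is optimal.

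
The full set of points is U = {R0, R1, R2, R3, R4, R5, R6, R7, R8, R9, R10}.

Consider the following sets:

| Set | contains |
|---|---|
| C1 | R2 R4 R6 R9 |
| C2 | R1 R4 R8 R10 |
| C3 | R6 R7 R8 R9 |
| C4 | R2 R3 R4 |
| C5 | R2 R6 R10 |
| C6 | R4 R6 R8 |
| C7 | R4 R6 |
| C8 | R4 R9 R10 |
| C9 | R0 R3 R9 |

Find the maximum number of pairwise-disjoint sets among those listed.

2

C6, C9 are pairwise disjoint (C6={R4,R6,R8}; C9={R0,R3,R9}).
Every remaining set overlaps one of these, and no 3 of the listed sets are pairwise disjoint, so 2 is the maximum.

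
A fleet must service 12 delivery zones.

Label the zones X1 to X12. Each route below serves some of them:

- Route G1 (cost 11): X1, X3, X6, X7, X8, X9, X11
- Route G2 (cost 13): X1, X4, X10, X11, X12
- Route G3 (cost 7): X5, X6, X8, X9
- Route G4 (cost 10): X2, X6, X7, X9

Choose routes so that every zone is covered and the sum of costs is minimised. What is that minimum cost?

G1, G2, G3, G4 together cover every zone (G1 ∪ G2 ∪ G3 ∪ G4 = {X1, X2, X3, X4, X5, X6, X7, X8, X9, X10, X11, X12}); total cost 11 + 13 + 7 + 10 = 41.
No covering selection has total cost below 41.

41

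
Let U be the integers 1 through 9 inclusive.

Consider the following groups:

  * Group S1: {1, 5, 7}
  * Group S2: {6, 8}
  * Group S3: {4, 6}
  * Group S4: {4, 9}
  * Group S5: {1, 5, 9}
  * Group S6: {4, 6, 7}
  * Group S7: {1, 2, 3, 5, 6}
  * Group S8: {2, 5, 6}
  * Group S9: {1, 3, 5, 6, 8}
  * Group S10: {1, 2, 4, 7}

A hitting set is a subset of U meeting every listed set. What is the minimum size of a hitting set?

3

H = {4, 5, 6} meets every group (each contains at least one member of H), and |H| = 3.
The groups S1, S2, S4 are pairwise disjoint, so any hitting set needs a separate element for each — at least 3. Hence 3 is optimal.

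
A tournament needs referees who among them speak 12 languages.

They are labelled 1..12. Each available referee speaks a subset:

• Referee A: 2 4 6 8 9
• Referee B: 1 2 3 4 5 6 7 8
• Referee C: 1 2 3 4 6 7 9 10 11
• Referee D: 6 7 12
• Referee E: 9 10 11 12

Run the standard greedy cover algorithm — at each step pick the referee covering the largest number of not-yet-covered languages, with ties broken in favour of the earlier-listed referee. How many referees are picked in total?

Greedy: pick C (covers 9 new) → pick B (covers 2 new) → pick D (covers 1 new). Total picks: 3.
(The true minimum cover uses only 2 referees, so greedy is not optimal here.)

3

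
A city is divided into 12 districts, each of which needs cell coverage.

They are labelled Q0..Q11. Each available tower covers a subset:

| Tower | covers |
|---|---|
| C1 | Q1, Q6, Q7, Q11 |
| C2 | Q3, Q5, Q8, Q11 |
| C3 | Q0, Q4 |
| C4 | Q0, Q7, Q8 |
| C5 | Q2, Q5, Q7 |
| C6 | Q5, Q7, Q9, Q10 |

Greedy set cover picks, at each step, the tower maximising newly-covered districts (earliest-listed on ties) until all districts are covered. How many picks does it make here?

5

Greedy: pick C1 (covers 4 new) → pick C2 (covers 3 new) → pick C3 (covers 2 new) → pick C6 (covers 2 new) → pick C5 (covers 1 new). Total picks: 5.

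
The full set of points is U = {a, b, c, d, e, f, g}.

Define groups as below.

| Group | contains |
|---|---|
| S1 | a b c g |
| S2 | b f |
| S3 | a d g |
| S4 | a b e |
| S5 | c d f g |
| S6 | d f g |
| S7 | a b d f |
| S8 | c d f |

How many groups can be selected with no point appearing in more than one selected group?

S4, S6 are pairwise disjoint (S4={a,b,e}; S6={d,f,g}).
Every remaining group overlaps one of these, and no 3 of the listed groups are pairwise disjoint, so 2 is the maximum.

2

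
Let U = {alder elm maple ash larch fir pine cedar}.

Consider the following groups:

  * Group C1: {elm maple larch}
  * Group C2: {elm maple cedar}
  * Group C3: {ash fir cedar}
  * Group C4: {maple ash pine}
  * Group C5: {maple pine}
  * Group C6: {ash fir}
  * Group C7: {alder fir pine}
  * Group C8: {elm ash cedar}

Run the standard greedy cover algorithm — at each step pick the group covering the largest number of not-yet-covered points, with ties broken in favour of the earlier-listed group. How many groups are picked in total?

Greedy: pick C1 (covers 3 new) → pick C3 (covers 3 new) → pick C7 (covers 2 new). Total picks: 3.

3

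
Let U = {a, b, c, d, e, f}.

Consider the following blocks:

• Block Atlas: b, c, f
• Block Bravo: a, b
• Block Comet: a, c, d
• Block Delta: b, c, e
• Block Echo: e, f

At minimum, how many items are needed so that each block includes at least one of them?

The 3 items {a, c, f} hit every block.
No choice of 2 items meets every block, so 3 is the minimum.

3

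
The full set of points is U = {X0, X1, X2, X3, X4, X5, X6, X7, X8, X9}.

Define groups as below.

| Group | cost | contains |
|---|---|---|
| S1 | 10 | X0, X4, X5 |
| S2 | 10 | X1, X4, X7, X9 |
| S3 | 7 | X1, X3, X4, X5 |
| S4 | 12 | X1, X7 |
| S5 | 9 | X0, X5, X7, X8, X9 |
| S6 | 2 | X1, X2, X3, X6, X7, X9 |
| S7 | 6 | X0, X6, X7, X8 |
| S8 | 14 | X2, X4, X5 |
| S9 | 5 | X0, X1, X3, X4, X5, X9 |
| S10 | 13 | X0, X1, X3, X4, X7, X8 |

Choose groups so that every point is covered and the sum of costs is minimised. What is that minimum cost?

13

S6, S7, S9 together cover every point (S6 ∪ S7 ∪ S9 = {X0, X1, X2, X3, X4, X5, X6, X7, X8, X9}); total cost 2 + 6 + 5 = 13.
No covering selection has total cost below 13.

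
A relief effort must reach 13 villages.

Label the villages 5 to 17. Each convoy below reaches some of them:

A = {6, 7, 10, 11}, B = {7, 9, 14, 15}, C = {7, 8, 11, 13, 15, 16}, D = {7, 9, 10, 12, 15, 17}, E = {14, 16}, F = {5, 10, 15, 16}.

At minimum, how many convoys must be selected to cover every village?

5

Take {A, B, C, D, F}. Their union is {5, 6, 7, 8, 9, 10, 11, 12, 13, 14, 15, 16, 17}, which is all 13 villages.
No 4 of the 6 convoys cover everything (all 15 combinations miss at least one village), so 5 is optimal.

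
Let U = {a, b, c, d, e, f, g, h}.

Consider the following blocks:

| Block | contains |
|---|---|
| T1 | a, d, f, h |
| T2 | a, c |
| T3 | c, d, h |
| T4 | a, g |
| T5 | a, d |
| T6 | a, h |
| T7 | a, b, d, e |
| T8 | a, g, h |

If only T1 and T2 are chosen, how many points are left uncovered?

3

Union of T1, T2 = {a, c, d, f, h}.
Not covered: b, e, g — 3 points.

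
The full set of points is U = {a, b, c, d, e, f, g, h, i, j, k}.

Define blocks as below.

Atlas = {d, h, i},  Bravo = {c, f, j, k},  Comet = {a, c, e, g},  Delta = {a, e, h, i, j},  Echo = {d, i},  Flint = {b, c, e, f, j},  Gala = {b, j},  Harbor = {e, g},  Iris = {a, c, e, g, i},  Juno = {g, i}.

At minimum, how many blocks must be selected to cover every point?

Atlas and Bravo and Gala and Iris together: Atlas ∪ Bravo ∪ Gala ∪ Iris = {a, b, c, d, e, f, g, h, i, j, k} — every point is covered.
No 3 of the 10 blocks cover everything (all 120 combinations miss at least one point), so 4 is optimal.

4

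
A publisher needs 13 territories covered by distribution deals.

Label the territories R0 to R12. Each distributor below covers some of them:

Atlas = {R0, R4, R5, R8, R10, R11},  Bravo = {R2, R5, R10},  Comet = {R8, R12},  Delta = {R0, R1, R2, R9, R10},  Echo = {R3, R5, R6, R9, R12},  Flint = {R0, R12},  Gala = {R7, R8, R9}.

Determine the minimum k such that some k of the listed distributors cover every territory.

4

Take {Atlas, Delta, Echo, Gala}. Their union is {R0, R1, R2, R3, R4, R5, R6, R7, R8, R9, R10, R11, R12}, which is all 13 territories.
No 3 of the 7 distributors cover everything (all 35 combinations miss at least one territory), so 4 is optimal.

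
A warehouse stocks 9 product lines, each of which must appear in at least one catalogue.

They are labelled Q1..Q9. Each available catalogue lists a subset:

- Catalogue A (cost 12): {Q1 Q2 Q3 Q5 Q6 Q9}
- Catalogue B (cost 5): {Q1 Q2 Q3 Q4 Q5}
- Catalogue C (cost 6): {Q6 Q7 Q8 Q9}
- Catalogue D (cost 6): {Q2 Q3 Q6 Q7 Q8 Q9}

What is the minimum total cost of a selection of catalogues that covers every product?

11

B, D together cover every product (B ∪ D = {Q1, Q2, Q3, Q4, Q5, Q6, Q7, Q8, Q9}); total cost 5 + 6 = 11.
No covering selection has total cost below 11.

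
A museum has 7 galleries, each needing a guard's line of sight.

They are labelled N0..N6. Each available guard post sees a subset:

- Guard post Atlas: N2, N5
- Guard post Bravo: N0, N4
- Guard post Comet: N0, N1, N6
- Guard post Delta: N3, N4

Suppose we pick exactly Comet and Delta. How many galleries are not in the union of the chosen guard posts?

2

Union of Comet, Delta = {N0, N1, N3, N4, N6}.
Not covered: N2, N5 — 2 galleries.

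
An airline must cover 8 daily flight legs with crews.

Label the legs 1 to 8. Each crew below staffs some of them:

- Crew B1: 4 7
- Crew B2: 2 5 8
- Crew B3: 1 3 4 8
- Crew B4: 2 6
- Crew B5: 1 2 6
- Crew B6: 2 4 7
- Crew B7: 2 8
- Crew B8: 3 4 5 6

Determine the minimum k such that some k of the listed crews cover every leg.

3

Take {B3, B6, B8}. Their union is {1, 2, 3, 4, 5, 6, 7, 8}, which is all 8 legs.
No 2 of the 8 crews cover everything (all 28 combinations miss at least one leg), so 3 is optimal.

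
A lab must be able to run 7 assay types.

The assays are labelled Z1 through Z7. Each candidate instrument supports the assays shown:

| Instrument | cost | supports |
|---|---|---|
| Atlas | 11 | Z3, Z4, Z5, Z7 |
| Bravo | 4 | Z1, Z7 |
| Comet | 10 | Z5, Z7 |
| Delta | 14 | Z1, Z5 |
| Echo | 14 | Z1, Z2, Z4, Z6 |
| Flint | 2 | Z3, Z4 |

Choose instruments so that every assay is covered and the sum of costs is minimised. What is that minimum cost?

25

Atlas, Echo together cover every assay (Atlas ∪ Echo = {Z1, Z2, Z3, Z4, Z5, Z6, Z7}); total cost 11 + 14 = 25.
The greedy pick Flint, Bravo, Echo, Comet costs 30; no covering selection beats 25.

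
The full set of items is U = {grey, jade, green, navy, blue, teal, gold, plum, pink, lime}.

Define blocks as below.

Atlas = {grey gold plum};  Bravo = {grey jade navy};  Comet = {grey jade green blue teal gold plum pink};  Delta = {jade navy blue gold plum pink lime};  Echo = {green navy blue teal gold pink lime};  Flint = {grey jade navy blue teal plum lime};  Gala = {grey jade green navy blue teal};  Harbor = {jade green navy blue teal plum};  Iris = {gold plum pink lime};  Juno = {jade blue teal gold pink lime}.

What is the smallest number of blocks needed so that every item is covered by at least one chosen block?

Gala and Iris cover everything between them: the union {grey, jade, green, navy, blue, teal, gold, plum, pink, lime} is all of U.
No single block has all 10 items (the largest, Comet, has 8), so 2 is optimal.

2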